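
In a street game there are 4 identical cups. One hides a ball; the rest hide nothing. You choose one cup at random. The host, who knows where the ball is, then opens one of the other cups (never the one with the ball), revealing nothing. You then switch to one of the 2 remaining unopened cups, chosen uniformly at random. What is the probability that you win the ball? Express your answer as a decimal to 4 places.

0.3750

Your original cup holds the ball with probability 1/4, so the other 3 collectively hold it with probability 3/4.
The host can always find an empty cup to open, so this doesn't change that 3/4; it is now spread over the 2 remaining unopened cups.
P(win by switching) = (3/4) · (1/2) = 3/8 ≈ 0.3750.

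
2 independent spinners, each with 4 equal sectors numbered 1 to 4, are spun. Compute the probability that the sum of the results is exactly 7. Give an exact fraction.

There are 4^2 = 16 equally likely outcomes.
The number of ordered 2-tuples from {1,…,4} summing to 7 is 2.
P(sum = 7) = 2/16 = 1/8.

1/8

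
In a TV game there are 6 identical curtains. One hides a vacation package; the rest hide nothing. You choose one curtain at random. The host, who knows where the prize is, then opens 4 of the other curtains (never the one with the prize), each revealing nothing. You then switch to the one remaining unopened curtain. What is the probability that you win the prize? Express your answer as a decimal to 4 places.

0.8333

Your original curtain holds the prize with probability 1/6, so the other 5 collectively hold it with probability 5/6.
The host can always find 4 empty curtains to open, so the reveals don't change that 5/6; it is now spread over the 1 remaining unopened curtain.
P(win by switching) = (5/6) · (1/1) = 5/6 ≈ 0.8333.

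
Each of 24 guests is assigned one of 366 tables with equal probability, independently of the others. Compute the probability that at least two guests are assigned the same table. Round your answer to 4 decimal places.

It's easier to compute the probability that all 24 are distinct.
P(all distinct) = 366/366 · 365/366 · ··· · 343/366 ≈ 0.4627.
So the probability of at least one match is 1 − 0.4627 = 0.5373.

0.5373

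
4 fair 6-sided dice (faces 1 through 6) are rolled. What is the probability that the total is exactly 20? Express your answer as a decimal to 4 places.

There are 6^4 = 1296 equally likely outcomes.
The number of ordered 4-tuples from {1,…,6} summing to 20 is 35.
P(sum = 20) = 35/1296 ≈ 0.0270.

0.0270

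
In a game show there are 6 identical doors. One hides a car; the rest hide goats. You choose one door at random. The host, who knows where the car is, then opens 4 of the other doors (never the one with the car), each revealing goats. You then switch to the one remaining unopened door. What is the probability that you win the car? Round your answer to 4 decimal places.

Your original door holds the car with probability 1/6, so the other 5 collectively hold it with probability 5/6.
The host can always find 4 empty doors to open, so the reveals don't change that 5/6; it is now spread over the 1 remaining unopened door.
P(win by switching) = (5/6) · (1/1) = 5/6 ≈ 0.8333.

0.8333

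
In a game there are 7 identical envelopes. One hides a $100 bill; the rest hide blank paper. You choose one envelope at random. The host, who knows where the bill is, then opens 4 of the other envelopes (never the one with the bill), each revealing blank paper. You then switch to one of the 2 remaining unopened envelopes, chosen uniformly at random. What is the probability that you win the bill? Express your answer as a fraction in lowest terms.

Your original envelope holds the bill with probability 1/7, so the other 6 collectively hold it with probability 6/7.
The host can always find 4 empty envelopes to open, so the reveals don't change that 6/7; it is now spread over the 2 remaining unopened envelopes.
P(win by switching) = (6/7) · (1/2) = 3/7.

3/7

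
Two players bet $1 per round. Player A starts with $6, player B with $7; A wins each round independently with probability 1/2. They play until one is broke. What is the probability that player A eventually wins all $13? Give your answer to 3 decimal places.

0.462

With a fair step, P(i) = ½P(i−1) + ½P(i+1) with P(0)=0, P(13)=1 has the linear solution P(i) = i/13.
P(6) = 6/13 ≈ 0.462.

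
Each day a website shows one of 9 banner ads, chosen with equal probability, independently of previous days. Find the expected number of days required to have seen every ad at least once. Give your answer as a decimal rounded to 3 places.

25.461

After i distinct types are collected, each trial gives a new one with probability (9−i)/9, so the expected wait for the next new type is 9/(9−i).
E = 9/9 + 9/8 + 9/7 + 9/6 + 9/5 + 9/4 + 9/3 + 9/2 + 9/1 = 7129/280 ≈ 25.461.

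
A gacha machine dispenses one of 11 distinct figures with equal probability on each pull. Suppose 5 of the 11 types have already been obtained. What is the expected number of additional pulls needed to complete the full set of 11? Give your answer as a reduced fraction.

539/20

Starting from 5 distinct types, each trial gives a new one with probability (11−i)/11 when i types are held, so the wait for the next new type is 11/(11−i).
E = 11/6 + 11/5 + 11/4 + 11/3 + 11/2 + 11/1 = 539/20.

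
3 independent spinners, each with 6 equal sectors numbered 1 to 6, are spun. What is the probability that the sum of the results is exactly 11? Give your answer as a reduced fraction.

1/8

There are 6^3 = 216 equally likely outcomes.
The number of ordered 3-tuples from {1,…,6} summing to 11 is 27.
P(sum = 11) = 27/216 = 1/8.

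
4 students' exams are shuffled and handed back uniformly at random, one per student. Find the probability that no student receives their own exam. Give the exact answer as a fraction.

3/8

This is the derangement probability: permutations of 4 with no fixed point.
D(4) = 4! · (1 − 1/1! + 1/2! − ··· + (−1)^4/4!) = 9.
P = 9/24 = 3/8.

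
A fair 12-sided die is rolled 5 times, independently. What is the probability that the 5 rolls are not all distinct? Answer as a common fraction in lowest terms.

P(all 5 different) = 12/12 · 11/12 · ··· · 8/12 = 55/144.
P(at least two equal) = 1 − 55/144 = 89/144.

89/144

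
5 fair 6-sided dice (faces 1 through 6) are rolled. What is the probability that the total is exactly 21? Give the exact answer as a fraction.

5/72

There are 6^5 = 7776 equally likely outcomes.
The number of ordered 5-tuples from {1,…,6} summing to 21 is 540.
P(sum = 21) = 540/7776 = 5/72.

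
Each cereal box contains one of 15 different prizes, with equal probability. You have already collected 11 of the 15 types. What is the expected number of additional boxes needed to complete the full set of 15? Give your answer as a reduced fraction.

125/4

Starting from 11 distinct types, each trial gives a new one with probability (15−i)/15 when i types are held, so the wait for the next new type is 15/(15−i).
E = 15/4 + 15/3 + 15/2 + 15/1 = 125/4.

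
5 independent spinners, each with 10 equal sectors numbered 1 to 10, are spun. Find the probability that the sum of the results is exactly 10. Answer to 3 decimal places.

There are 10^5 = 100000 equally likely outcomes.
The number of ordered 5-tuples from {1,…,10} summing to 10 is 126.
P(sum = 10) = 126/100000 = 63/50000 ≈ 0.001.

0.001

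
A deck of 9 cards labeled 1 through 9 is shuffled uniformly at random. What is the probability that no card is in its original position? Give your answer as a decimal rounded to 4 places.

0.3679

This is the derangement probability: permutations of 9 with no fixed point.
D(9) = 9! · (1 − 1/1! + 1/2! − ··· + (−1)^9/9!) = 133496.
P = 133496/362880 = 16687/45360 ≈ 0.3679.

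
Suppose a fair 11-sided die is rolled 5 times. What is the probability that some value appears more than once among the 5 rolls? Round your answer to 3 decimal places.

P(all 5 different) = 11/11 · 10/11 · ··· · 7/11 ≈ 0.344.
P(at least two equal) = 1 − 0.344 = 0.656.

0.656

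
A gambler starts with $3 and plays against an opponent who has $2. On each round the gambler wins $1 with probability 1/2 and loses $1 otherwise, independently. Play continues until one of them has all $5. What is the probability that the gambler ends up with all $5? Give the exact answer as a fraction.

3/5

With a fair step, P(i) = ½P(i−1) + ½P(i+1) with P(0)=0, P(5)=1 has the linear solution P(i) = i/5.
P(3) = 3/5.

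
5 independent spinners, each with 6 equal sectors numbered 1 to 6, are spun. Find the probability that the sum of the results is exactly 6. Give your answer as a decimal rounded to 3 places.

0.001

There are 6^5 = 7776 equally likely outcomes.
The number of ordered 5-tuples from {1,…,6} summing to 6 is 5.
P(sum = 6) = 5/7776 ≈ 0.001.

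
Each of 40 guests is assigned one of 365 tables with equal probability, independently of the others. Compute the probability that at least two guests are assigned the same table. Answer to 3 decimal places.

It's easier to compute the probability that all 40 are distinct.
P(all distinct) = 365/365 · 364/365 · ··· · 326/365 ≈ 0.109.
So the probability of at least one match is 1 − 0.109 = 0.891.

0.891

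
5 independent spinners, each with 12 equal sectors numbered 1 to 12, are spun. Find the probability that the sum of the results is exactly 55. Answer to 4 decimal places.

There are 12^5 = 248832 equally likely outcomes.
The number of ordered 5-tuples from {1,…,12} summing to 55 is 126.
P(sum = 55) = 126/248832 = 7/13824 ≈ 0.0005.

0.0005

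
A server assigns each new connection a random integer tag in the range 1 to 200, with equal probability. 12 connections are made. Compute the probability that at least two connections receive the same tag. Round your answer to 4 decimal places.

It's easier to compute the probability that all 12 are distinct.
P(all distinct) = 200/200 · 199/200 · ··· · 189/200 ≈ 0.7143.
So the probability of at least one match is 1 − 0.7143 = 0.2857.

0.2857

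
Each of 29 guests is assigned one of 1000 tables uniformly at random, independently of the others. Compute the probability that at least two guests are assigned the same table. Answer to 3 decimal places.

It's easier to compute the probability that all 29 are distinct.
P(all distinct) = 1000/1000 · 999/1000 · ··· · 972/1000 ≈ 0.664.
So the probability of at least one match is 1 − 0.664 = 0.336.

0.336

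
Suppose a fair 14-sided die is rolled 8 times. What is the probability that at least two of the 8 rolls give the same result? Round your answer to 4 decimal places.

P(all 8 different) = 14/14 · 13/14 · ··· · 7/14 ≈ 0.0820.
P(at least two equal) = 1 − 0.0820 = 0.9180.

0.9180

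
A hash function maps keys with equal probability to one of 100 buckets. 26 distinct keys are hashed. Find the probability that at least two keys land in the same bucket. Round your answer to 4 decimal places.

0.9718

It's easier to compute the probability that all 26 are distinct.
P(all distinct) = 100/100 · 99/100 · ··· · 75/100 ≈ 0.0282.
So the probability of at least one match is 1 − 0.0282 = 0.9718.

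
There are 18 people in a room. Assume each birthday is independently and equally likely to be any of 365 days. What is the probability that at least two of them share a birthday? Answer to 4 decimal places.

0.3469

It's easier to compute the probability that all 18 are distinct.
P(all distinct) = 365/365 · 364/365 · ··· · 348/365 ≈ 0.6531.
So the probability of at least one match is 1 − 0.6531 = 0.3469.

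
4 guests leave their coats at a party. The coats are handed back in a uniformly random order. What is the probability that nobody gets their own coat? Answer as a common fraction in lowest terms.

This is the derangement probability: permutations of 4 with no fixed point.
D(4) = 4! · (1 − 1/1! + 1/2! − ··· + (−1)^4/4!) = 9.
P = 9/24 = 3/8.

3/8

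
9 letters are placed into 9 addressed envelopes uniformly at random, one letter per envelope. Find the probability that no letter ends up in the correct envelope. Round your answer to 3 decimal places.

0.368

This is the derangement probability: permutations of 9 with no fixed point.
D(9) = 9! · (1 − 1/1! + 1/2! − ··· + (−1)^9/9!) = 133496.
P = 133496/362880 = 16687/45360 ≈ 0.368.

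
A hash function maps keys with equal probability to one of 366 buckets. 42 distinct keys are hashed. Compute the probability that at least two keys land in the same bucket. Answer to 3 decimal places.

It's easier to compute the probability that all 42 are distinct.
P(all distinct) = 366/366 · 365/366 · ··· · 325/366 ≈ 0.087.
So the probability of at least one match is 1 − 0.087 = 0.913.

0.913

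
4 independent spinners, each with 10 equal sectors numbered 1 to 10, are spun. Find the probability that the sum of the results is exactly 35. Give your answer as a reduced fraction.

7/1250

There are 10^4 = 10000 equally likely outcomes.
The number of ordered 4-tuples from {1,…,10} summing to 35 is 56.
P(sum = 35) = 56/10000 = 7/1250.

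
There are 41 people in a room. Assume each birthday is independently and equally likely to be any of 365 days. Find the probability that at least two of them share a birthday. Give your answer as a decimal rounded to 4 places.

0.9032

It's easier to compute the probability that all 41 are distinct.
P(all distinct) = 365/365 · 364/365 · ··· · 325/365 ≈ 0.0968.
So the probability of at least one match is 1 − 0.0968 = 0.9032.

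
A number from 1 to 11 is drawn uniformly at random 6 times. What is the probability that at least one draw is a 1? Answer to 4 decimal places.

0.4355

P(no draw is a 1) = (10/11)^6 ≈ 0.5645.
P(at least one) = 1 − 0.5645 = 0.4355.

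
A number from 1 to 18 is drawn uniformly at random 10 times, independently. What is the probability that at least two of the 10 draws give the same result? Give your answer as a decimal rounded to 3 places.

0.956

P(all 10 different) = 18/18 · 17/18 · ··· · 9/18 ≈ 0.044.
P(at least two equal) = 1 − 0.044 = 0.956.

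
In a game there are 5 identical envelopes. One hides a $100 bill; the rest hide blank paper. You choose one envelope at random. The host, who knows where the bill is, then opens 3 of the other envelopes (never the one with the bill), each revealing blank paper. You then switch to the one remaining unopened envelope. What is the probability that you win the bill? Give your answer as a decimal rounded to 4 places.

Your original envelope holds the bill with probability 1/5, so the other 4 collectively hold it with probability 4/5.
The host can always find 3 empty envelopes to open, so the reveals don't change that 4/5; it is now spread over the 1 remaining unopened envelope.
P(win by switching) = (4/5) · (1/1) = 4/5 ≈ 0.8000.

0.8000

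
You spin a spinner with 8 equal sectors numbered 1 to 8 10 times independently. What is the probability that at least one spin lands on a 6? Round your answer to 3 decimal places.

P(no spin lands on a 6) = (7/8)^10 ≈ 0.263.
P(at least one) = 1 − 0.263 = 0.737.

0.737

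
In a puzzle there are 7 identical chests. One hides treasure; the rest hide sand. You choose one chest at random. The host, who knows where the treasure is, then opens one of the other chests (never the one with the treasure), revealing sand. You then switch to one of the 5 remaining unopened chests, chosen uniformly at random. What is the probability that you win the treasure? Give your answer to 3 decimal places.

Your original chest holds the treasure with probability 1/7, so the other 6 collectively hold it with probability 6/7.
The host can always find an empty chest to open, so this doesn't change that 6/7; it is now spread over the 5 remaining unopened chests.
P(win by switching) = (6/7) · (1/5) = 6/35 ≈ 0.171.

0.171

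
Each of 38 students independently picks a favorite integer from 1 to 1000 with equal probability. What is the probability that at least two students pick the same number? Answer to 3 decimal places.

It's easier to compute the probability that all 38 are distinct.
P(all distinct) = 1000/1000 · 999/1000 · ··· · 963/1000 ≈ 0.491.
So the probability of at least one match is 1 − 0.491 = 0.509.

0.509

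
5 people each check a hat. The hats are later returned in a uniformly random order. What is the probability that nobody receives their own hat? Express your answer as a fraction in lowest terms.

11/30

This is the derangement probability: permutations of 5 with no fixed point.
D(5) = 5! · (1 − 1/1! + 1/2! − ··· + (−1)^5/5!) = 44.
P = 44/120 = 11/30.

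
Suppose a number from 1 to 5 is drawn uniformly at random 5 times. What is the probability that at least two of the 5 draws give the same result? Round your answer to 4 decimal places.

0.9616

P(all 5 different) = 5/5 · 4/5 · ··· · 1/5 ≈ 0.0384.
P(at least two equal) = 1 − 0.0384 = 0.9616.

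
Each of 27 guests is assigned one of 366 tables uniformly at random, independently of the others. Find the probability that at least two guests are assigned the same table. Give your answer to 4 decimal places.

It's easier to compute the probability that all 27 are distinct.
P(all distinct) = 366/366 · 365/366 · ··· · 340/366 ≈ 0.3742.
So the probability of at least one match is 1 − 0.3742 = 0.6258.

0.6258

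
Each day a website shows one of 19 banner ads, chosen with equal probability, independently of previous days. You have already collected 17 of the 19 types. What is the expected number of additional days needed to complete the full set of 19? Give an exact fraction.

57/2

Starting from 17 distinct types, each trial gives a new one with probability (19−i)/19 when i types are held, so the wait for the next new type is 19/(19−i).
E = 19/2 + 19/1 = 57/2.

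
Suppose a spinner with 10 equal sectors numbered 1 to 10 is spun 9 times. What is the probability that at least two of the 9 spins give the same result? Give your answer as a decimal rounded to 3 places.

0.996

P(all 9 different) = 10/10 · 9/10 · ··· · 2/10 ≈ 0.004.
P(at least two equal) = 1 − 0.004 = 0.996.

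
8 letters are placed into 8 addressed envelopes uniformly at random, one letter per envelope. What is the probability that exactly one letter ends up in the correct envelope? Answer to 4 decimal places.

Choose which one is fixed: C(8,1) = 8 ways.
The remaining 7 must have no fixed point: D(7) = 1854.
P = 8·1854/40320 = 103/280 ≈ 0.3679.

0.3679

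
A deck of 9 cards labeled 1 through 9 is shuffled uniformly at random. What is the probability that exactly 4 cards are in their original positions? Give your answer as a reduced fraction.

11/720

Choose which 4 of the 9 are fixed: C(9,4) = 126 ways.
The remaining 5 must have no fixed point: D(5) = 44.
P = 126·44/362880 = 11/720.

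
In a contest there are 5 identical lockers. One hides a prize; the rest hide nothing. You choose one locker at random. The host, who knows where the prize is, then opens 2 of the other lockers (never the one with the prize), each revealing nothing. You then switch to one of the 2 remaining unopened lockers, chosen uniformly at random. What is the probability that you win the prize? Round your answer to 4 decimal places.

0.4000

Your original locker holds the prize with probability 1/5, so the other 4 collectively hold it with probability 4/5.
The host can always find 2 empty lockers to open, so the reveals don't change that 4/5; it is now spread over the 2 remaining unopened lockers.
P(win by switching) = (4/5) · (1/2) = 2/5 ≈ 0.4000.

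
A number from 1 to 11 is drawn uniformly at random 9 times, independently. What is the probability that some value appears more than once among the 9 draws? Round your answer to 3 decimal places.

P(all 9 different) = 11/11 · 10/11 · ··· · 3/11 ≈ 0.008.
P(at least two equal) = 1 − 0.008 = 0.992.

0.992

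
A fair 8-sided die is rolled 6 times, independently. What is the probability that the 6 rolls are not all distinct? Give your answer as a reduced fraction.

P(all 6 different) = 8/8 · 7/8 · ··· · 3/8 = 315/4096.
P(at least two equal) = 1 − 315/4096 = 3781/4096.

3781/4096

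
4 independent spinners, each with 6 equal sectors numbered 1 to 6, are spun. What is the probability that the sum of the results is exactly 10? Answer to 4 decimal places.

There are 6^4 = 1296 equally likely outcomes.
The number of ordered 4-tuples from {1,…,6} summing to 10 is 80.
P(sum = 10) = 80/1296 = 5/81 ≈ 0.0617.

0.0617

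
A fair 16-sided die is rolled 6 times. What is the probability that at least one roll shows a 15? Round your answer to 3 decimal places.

0.321

P(no roll shows a 15) = (15/16)^6 ≈ 0.679.
P(at least one) = 1 − 0.679 = 0.321.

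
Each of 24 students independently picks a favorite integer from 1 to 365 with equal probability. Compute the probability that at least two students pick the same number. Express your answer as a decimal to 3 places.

0.538

It's easier to compute the probability that all 24 are distinct.
P(all distinct) = 365/365 · 364/365 · ··· · 342/365 ≈ 0.462.
So the probability of at least one match is 1 − 0.462 = 0.538.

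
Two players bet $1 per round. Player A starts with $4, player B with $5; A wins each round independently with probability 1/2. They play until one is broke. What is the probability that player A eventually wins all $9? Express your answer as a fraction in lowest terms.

With a fair step, P(i) = ½P(i−1) + ½P(i+1) with P(0)=0, P(9)=1 has the linear solution P(i) = i/9.
P(4) = 4/9.

4/9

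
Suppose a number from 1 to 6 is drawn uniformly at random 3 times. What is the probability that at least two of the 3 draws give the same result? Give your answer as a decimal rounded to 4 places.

P(all 3 different) = 6/6 · 5/6 · ··· · 4/6 ≈ 0.5556.
P(at least two equal) = 1 − 0.5556 = 0.4444.

0.4444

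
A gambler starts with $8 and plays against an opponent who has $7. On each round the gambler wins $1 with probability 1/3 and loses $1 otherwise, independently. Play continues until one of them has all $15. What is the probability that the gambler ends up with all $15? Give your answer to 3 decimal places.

0.008

Let r = q/p = (2/3)/(1/3) = 2. The recurrence P(i) = p·P(i+1) + q·P(i−1) with P(0)=0, P(15)=1 gives P(i) = (1 − r^i)/(1 − r^15).
P(8) = (1 − (2)^8) / (1 − (2)^15) = 255/32767 ≈ 0.008.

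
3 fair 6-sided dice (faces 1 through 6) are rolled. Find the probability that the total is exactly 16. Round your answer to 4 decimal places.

There are 6^3 = 216 equally likely outcomes.
The number of ordered 3-tuples from {1,…,6} summing to 16 is 6.
P(sum = 16) = 6/216 = 1/36 ≈ 0.0278.

0.0278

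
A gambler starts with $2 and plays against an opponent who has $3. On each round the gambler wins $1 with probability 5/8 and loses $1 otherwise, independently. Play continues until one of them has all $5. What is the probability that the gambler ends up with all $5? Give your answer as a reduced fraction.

Let r = q/p = (3/8)/(5/8) = 3/5. The recurrence P(i) = p·P(i+1) + q·P(i−1) with P(0)=0, P(5)=1 gives P(i) = (1 − r^i)/(1 − r^5).
P(2) = (1 − (3/5)^2) / (1 − (3/5)^5) = 1000/1441.

1000/1441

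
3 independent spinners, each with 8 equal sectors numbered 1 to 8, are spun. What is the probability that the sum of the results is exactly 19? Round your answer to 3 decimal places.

There are 8^3 = 512 equally likely outcomes.
The number of ordered 3-tuples from {1,…,8} summing to 19 is 21.
P(sum = 19) = 21/512 ≈ 0.041.

0.041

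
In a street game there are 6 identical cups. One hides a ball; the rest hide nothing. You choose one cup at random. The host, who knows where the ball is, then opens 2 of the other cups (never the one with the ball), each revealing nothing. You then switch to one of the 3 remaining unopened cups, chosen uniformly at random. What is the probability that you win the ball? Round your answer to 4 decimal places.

Your original cup holds the ball with probability 1/6, so the other 5 collectively hold it with probability 5/6.
The host can always find 2 empty cups to open, so the reveals don't change that 5/6; it is now spread over the 3 remaining unopened cups.
P(win by switching) = (5/6) · (1/3) = 5/18 ≈ 0.2778.

0.2778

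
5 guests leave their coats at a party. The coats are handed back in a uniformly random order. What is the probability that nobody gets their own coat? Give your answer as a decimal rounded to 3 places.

0.367

This is the derangement probability: permutations of 5 with no fixed point.
D(5) = 5! · (1 − 1/1! + 1/2! − ··· + (−1)^5/5!) = 44.
P = 44/120 = 11/30 ≈ 0.367.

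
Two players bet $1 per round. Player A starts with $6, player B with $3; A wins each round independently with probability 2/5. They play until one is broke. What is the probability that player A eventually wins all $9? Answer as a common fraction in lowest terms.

Let r = q/p = (3/5)/(2/5) = 3/2. The recurrence P(i) = p·P(i+1) + q·P(i−1) with P(0)=0, P(9)=1 gives P(i) = (1 − r^i)/(1 − r^9).
P(6) = (1 − (3/2)^6) / (1 − (3/2)^9) = 280/1009.

280/1009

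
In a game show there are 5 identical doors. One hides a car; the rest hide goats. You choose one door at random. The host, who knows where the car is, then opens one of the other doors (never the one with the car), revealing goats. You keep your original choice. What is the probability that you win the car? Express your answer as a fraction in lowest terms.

1/5

The host can always open an empty door regardless of your choice, so this gives no information about your original door.
P(win by staying) = 1/5.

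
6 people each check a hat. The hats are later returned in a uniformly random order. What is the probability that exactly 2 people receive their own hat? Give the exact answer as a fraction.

Choose which 2 of the 6 are fixed: C(6,2) = 15 ways.
The remaining 4 must have no fixed point: D(4) = 9.
P = 15·9/720 = 3/16.

3/16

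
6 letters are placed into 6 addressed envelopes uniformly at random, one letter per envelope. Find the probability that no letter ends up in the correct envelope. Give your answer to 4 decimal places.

This is the derangement probability: permutations of 6 with no fixed point.
D(6) = 6! · (1 − 1/1! + 1/2! − ··· + (−1)^6/6!) = 265.
P = 265/720 = 53/144 ≈ 0.3681.

0.3681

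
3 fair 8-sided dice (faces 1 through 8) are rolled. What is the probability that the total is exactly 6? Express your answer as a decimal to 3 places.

There are 8^3 = 512 equally likely outcomes.
The number of ordered 3-tuples from {1,…,8} summing to 6 is 10.
P(sum = 6) = 10/512 = 5/256 ≈ 0.020.

0.020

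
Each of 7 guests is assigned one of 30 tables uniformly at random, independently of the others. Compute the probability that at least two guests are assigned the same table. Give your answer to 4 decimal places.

It's easier to compute the probability that all 7 are distinct.
P(all distinct) = 30/30 · 29/30 · ··· · 24/30 ≈ 0.4692.
So the probability of at least one match is 1 − 0.4692 = 0.5308.

0.5308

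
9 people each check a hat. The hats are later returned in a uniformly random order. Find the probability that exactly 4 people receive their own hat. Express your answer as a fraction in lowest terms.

Choose which 4 of the 9 are fixed: C(9,4) = 126 ways.
The remaining 5 must have no fixed point: D(5) = 44.
P = 126·44/362880 = 11/720.

11/720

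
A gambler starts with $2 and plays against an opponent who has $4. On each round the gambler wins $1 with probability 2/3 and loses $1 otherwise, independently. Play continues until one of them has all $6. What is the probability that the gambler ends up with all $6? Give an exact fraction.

Let r = q/p = (1/3)/(2/3) = 1/2. The recurrence P(i) = p·P(i+1) + q·P(i−1) with P(0)=0, P(6)=1 gives P(i) = (1 − r^i)/(1 − r^6).
P(2) = (1 − (1/2)^2) / (1 − (1/2)^6) = 16/21.

16/21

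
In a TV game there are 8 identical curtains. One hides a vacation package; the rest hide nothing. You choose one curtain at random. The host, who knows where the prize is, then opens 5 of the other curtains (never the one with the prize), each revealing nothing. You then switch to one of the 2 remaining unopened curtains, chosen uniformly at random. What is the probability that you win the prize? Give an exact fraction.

7/16

Your original curtain holds the prize with probability 1/8, so the other 7 collectively hold it with probability 7/8.
The host can always find 5 empty curtains to open, so the reveals don't change that 7/8; it is now spread over the 2 remaining unopened curtains.
P(win by switching) = (7/8) · (1/2) = 7/16.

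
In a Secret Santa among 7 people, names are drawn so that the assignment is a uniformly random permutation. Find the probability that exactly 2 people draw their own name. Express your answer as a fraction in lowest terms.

Choose which 2 of the 7 are fixed: C(7,2) = 21 ways.
The remaining 5 must have no fixed point: D(5) = 44.
P = 21·44/5040 = 11/60.

11/60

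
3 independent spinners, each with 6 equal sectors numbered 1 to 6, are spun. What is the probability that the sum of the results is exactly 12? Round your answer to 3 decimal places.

There are 6^3 = 216 equally likely outcomes.
The number of ordered 3-tuples from {1,…,6} summing to 12 is 25.
P(sum = 12) = 25/216 ≈ 0.116.

0.116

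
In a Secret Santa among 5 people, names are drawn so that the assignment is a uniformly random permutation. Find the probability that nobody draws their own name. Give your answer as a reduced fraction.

11/30

This is the derangement probability: permutations of 5 with no fixed point.
D(5) = 5! · (1 − 1/1! + 1/2! − ··· + (−1)^5/5!) = 44.
P = 44/120 = 11/30.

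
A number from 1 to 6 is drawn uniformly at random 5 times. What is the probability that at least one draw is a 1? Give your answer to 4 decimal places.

0.5981

P(no draw is a 1) = (5/6)^5 ≈ 0.4019.
P(at least one) = 1 − 0.4019 = 0.5981.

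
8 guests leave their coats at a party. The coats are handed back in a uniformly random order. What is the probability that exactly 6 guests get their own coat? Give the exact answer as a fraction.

1/1440

Choose which 6 of the 8 are fixed: C(8,6) = 28 ways.
The remaining 2 must have no fixed point: D(2) = 1.
P = 28·1/40320 = 1/1440.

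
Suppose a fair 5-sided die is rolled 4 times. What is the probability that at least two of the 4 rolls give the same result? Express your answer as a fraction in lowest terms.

101/125

P(all 4 different) = 5/5 · 4/5 · ··· · 2/5 = 24/125.
P(at least two equal) = 1 − 24/125 = 101/125.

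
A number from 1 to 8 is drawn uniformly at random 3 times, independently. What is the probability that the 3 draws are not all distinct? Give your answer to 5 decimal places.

0.34375

P(all 3 different) = 8/8 · 7/8 · ··· · 6/8 ≈ 0.65625.
P(at least two equal) = 1 − 0.65625 = 0.34375.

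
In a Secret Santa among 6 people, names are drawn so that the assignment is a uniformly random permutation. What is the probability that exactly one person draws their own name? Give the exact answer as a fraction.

11/30

Choose which one is fixed: C(6,1) = 6 ways.
The remaining 5 must have no fixed point: D(5) = 44.
P = 6·44/720 = 11/30.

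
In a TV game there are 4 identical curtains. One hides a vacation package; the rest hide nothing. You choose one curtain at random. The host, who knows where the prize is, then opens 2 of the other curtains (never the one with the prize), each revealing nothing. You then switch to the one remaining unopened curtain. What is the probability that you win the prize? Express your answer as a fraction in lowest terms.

3/4

Your original curtain holds the prize with probability 1/4, so the other 3 collectively hold it with probability 3/4.
The host can always find 2 empty curtains to open, so the reveals don't change that 3/4; it is now spread over the 1 remaining unopened curtain.
P(win by switching) = (3/4) · (1/1) = 3/4.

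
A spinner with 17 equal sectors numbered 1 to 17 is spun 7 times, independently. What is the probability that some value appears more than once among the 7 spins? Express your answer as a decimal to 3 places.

0.761

P(all 7 different) = 17/17 · 16/17 · ··· · 11/17 ≈ 0.239.
P(at least two equal) = 1 − 0.239 = 0.761.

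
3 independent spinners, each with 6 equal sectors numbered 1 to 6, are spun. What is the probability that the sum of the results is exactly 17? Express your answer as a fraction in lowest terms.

1/72

There are 6^3 = 216 equally likely outcomes.
The number of ordered 3-tuples from {1,…,6} summing to 17 is 3.
P(sum = 17) = 3/216 = 1/72.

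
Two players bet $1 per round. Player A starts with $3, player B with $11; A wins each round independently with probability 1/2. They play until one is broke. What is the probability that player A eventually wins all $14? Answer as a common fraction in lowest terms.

With a fair step, P(i) = ½P(i−1) + ½P(i+1) with P(0)=0, P(14)=1 has the linear solution P(i) = i/14.
P(3) = 3/14.

3/14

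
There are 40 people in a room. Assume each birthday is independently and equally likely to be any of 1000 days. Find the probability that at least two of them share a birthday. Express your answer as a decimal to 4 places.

It's easier to compute the probability that all 40 are distinct.
P(all distinct) = 1000/1000 · 999/1000 · ··· · 961/1000 ≈ 0.4536.
So the probability of at least one match is 1 − 0.4536 = 0.5464.

0.5464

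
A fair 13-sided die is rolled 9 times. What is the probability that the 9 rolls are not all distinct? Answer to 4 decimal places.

P(all 9 different) = 13/13 · 12/13 · ··· · 5/13 ≈ 0.0245.
P(at least two equal) = 1 − 0.0245 = 0.9755.

0.9755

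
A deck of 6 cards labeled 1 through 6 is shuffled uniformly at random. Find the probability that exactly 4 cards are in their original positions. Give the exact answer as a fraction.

1/48

Choose which 4 of the 6 are fixed: C(6,4) = 15 ways.
The remaining 2 must have no fixed point: D(2) = 1.
P = 15·1/720 = 1/48.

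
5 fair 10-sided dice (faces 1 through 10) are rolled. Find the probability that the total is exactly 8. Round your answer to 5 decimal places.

There are 10^5 = 100000 equally likely outcomes.
The number of ordered 5-tuples from {1,…,10} summing to 8 is 35.
P(sum = 8) = 35/100000 = 7/20000 ≈ 0.00035.

0.00035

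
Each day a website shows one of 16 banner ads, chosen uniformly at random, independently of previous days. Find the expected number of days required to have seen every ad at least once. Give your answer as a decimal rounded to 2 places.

After i distinct types are collected, each trial gives a new one with probability (16−i)/16, so the expected wait for the next new type is 16/(16−i).
E = 16/16 + 16/15 + 16/14 + 16/13 + 16/12 + 16/11 + 16/10 + 16/9 + 16/8 + 16/7 + 16/6 + 16/5 + 16/4 + 16/3 + 16/2 + 16/1 = 2436559/45045 ≈ 54.09.

54.09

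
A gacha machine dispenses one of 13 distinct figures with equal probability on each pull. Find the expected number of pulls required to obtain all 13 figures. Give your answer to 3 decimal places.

41.342

After i distinct types are collected, each trial gives a new one with probability (13−i)/13, so the expected wait for the next new type is 13/(13−i).
E = 13/13 + 13/12 + 13/11 + 13/10 + 13/9 + 13/8 + 13/7 + 13/6 + 13/5 + 13/4 + 13/3 + 13/2 + 13/1 = 1145993/27720 ≈ 41.342.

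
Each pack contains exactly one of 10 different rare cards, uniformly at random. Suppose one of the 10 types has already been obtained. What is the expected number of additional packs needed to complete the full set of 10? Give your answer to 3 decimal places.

Starting from 1 distinct type, each trial gives a new one with probability (10−i)/10 when i types are held, so the wait for the next new type is 10/(10−i).
E = 10/9 + 10/8 + 10/7 + 10/6 + 10/5 + 10/4 + 10/3 + 10/2 + 10/1 = 7129/252 ≈ 28.290.

28.290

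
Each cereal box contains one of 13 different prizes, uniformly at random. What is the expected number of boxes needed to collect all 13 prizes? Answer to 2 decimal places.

After i distinct types are collected, each trial gives a new one with probability (13−i)/13, so the expected wait for the next new type is 13/(13−i).
E = 13/13 + 13/12 + 13/11 + 13/10 + 13/9 + 13/8 + 13/7 + 13/6 + 13/5 + 13/4 + 13/3 + 13/2 + 13/1 = 1145993/27720 ≈ 41.34.

41.34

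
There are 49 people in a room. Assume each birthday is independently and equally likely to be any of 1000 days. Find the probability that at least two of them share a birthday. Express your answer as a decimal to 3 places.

It's easier to compute the probability that all 49 are distinct.
P(all distinct) = 1000/1000 · 999/1000 · ··· · 952/1000 ≈ 0.303.
So the probability of at least one match is 1 − 0.303 = 0.697.

0.697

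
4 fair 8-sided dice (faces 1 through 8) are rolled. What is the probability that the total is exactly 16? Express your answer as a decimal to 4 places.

There are 8^4 = 4096 equally likely outcomes.
The number of ordered 4-tuples from {1,…,8} summing to 16 is 315.
P(sum = 16) = 315/4096 ≈ 0.0769.

0.0769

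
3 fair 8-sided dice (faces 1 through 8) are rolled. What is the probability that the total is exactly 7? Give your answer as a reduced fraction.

15/512

There are 8^3 = 512 equally likely outcomes.
The number of ordered 3-tuples from {1,…,8} summing to 7 is 15.
P(sum = 7) = 15/512.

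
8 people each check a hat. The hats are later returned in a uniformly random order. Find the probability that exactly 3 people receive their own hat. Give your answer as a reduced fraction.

Choose which 3 of the 8 are fixed: C(8,3) = 56 ways.
The remaining 5 must have no fixed point: D(5) = 44.
P = 56·44/40320 = 11/180.

11/180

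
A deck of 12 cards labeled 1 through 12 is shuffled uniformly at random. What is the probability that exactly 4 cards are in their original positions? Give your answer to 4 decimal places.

Choose which 4 of the 12 are fixed: C(12,4) = 495 ways.
The remaining 8 must have no fixed point: D(8) = 14833.
P = 495·14833/479001600 = 2119/138240 ≈ 0.0153.

0.0153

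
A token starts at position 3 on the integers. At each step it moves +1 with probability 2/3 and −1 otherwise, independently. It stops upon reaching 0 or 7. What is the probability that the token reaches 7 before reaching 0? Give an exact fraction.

Let r = q/p = (1/3)/(2/3) = 1/2. The recurrence P(i) = p·P(i+1) + q·P(i−1) with P(0)=0, P(7)=1 gives P(i) = (1 − r^i)/(1 − r^7).
P(3) = (1 − (1/2)^3) / (1 − (1/2)^7) = 112/127.

112/127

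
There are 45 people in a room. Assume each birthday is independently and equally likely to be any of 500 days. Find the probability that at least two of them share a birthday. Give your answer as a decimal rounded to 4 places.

It's easier to compute the probability that all 45 are distinct.
P(all distinct) = 500/500 · 499/500 · ··· · 456/500 ≈ 0.1298.
So the probability of at least one match is 1 − 0.1298 = 0.8702.

0.8702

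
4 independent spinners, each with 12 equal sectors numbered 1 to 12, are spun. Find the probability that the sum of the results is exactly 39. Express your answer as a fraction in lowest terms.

55/5184

There are 12^4 = 20736 equally likely outcomes.
The number of ordered 4-tuples from {1,…,12} summing to 39 is 220.
P(sum = 39) = 220/20736 = 55/5184.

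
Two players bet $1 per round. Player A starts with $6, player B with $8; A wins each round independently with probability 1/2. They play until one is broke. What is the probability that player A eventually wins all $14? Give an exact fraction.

With a fair step, P(i) = ½P(i−1) + ½P(i+1) with P(0)=0, P(14)=1 has the linear solution P(i) = i/14.
P(6) = 6/14 = 3/7.

3/7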